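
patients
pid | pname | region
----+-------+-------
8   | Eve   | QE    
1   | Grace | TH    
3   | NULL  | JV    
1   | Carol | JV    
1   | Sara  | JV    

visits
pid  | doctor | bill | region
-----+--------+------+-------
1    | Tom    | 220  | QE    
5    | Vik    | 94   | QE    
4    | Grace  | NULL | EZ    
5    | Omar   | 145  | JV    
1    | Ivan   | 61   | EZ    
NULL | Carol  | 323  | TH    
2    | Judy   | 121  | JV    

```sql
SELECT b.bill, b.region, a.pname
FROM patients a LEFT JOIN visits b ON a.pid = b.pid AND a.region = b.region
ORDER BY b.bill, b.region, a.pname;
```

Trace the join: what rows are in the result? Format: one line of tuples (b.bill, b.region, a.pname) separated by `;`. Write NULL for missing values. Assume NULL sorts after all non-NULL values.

LEFT JOIN keeps every row from `patients`; unmatched rows get NULL for `visits`'s columns.
Matching on a.pid = b.pid AND a.region = b.region. A NULL in a compared column never satisfies the condition.
- a row (pid=8, region=QE): no match → kept, b columns NULL.
- a row (pid=1, region=TH): no match → kept, b columns NULL.
- a row (pid=3, region=JV): no match → kept, b columns NULL.
- a row (pid=1, region=JV): no match → kept, b columns NULL.
- a row (pid=1, region=JV): no match → kept, b columns NULL.
After projecting and ordering:
b.bill | b.region | a.pname
NULL | NULL | Carol
NULL | NULL | Eve
NULL | NULL | Grace
NULL | NULL | Sara
NULL | NULL | NULL

(NULL, NULL, Carol); (NULL, NULL, Eve); (NULL, NULL, Grace); (NULL, NULL, Sara); (NULL, NULL, NULL)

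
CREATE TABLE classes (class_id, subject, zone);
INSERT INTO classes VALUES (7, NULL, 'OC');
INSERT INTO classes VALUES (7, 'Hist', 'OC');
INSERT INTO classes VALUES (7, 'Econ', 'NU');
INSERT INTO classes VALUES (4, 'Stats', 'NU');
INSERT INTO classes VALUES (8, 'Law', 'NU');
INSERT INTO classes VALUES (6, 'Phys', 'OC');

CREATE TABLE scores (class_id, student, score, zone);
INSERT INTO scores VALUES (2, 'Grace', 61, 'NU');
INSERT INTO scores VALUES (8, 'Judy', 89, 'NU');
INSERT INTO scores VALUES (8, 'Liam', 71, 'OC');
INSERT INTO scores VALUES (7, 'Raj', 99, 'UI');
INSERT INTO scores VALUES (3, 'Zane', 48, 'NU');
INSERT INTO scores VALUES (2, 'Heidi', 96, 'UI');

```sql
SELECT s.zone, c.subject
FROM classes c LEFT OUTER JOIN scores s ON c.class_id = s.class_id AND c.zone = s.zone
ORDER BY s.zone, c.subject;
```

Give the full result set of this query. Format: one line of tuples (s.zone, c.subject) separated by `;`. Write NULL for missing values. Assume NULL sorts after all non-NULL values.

(NU, Law); (NULL, Econ); (NULL, Hist); (NULL, Phys); (NULL, Stats); (NULL, NULL)

LEFT JOIN keeps every row from `classes`; unmatched rows get NULL for `scores`'s columns.
Matching on c.class_id = s.class_id AND c.zone = s.zone.
Matched pairs: 1; unmatched c rows kept: 5.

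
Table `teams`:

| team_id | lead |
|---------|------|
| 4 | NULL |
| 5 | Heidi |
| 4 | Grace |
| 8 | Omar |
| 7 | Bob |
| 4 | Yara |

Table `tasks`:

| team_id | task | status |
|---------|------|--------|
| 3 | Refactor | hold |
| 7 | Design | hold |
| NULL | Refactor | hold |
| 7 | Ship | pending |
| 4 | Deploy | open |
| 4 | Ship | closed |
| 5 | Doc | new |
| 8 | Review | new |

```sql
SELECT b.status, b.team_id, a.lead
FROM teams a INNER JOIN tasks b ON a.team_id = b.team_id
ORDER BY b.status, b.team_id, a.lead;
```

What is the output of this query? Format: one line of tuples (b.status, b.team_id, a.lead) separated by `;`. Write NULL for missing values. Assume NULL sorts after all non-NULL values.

(closed, 4, Grace); (closed, 4, Yara); (closed, 4, NULL); (hold, 7, Bob); (new, 5, Heidi); (new, 8, Omar); (open, 4, Grace); (open, 4, Yara); (open, 4, NULL); (pending, 7, Bob)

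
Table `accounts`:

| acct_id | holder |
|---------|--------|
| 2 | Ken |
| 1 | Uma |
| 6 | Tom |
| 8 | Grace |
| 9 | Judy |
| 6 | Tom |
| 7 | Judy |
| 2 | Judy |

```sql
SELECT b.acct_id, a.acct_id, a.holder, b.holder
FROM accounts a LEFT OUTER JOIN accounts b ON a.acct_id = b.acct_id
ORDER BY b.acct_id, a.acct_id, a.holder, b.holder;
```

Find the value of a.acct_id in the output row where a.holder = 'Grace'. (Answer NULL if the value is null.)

8

LEFT JOIN keeps every row from `accounts a`; unmatched rows get NULL for `accounts b`'s columns.
Matching on a.acct_id = b.acct_id.
Matched pairs: 12; unmatched a rows kept: 0.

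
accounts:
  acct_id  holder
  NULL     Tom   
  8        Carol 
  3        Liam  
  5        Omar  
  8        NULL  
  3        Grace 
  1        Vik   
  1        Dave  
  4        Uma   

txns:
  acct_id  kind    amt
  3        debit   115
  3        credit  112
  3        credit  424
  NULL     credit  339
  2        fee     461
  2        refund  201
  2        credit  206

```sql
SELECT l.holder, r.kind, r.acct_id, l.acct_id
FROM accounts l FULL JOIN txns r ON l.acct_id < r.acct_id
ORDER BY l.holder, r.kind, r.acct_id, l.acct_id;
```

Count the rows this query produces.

20

FULL OUTER JOIN keeps every row from both sides; unmatched rows get NULL for the other side's columns.
Matching on l.acct_id < r.acct_id. A NULL in a compared column never satisfies the condition.
Matched pairs: 12; unmatched l rows kept: 7; unmatched r rows kept: 1.
Total: 12 matched + 8 padded = 20 rows.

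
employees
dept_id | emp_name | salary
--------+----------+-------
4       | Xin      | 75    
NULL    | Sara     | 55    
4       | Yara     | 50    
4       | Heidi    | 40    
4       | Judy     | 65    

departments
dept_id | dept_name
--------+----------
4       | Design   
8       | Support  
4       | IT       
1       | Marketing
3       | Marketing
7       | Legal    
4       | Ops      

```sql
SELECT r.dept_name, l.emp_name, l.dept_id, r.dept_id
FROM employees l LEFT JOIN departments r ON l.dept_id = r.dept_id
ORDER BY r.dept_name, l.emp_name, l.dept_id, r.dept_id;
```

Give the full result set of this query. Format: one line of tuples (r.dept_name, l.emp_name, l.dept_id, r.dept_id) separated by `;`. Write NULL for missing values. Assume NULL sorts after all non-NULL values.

(Design, Heidi, 4, 4); (Design, Judy, 4, 4); (Design, Xin, 4, 4); (Design, Yara, 4, 4); (IT, Heidi, 4, 4); (IT, Judy, 4, 4); (IT, Xin, 4, 4); (IT, Yara, 4, 4); (Ops, Heidi, 4, 4); (Ops, Judy, 4, 4); (Ops, Xin, 4, 4); (Ops, Yara, 4, 4); (NULL, Sara, NULL, NULL)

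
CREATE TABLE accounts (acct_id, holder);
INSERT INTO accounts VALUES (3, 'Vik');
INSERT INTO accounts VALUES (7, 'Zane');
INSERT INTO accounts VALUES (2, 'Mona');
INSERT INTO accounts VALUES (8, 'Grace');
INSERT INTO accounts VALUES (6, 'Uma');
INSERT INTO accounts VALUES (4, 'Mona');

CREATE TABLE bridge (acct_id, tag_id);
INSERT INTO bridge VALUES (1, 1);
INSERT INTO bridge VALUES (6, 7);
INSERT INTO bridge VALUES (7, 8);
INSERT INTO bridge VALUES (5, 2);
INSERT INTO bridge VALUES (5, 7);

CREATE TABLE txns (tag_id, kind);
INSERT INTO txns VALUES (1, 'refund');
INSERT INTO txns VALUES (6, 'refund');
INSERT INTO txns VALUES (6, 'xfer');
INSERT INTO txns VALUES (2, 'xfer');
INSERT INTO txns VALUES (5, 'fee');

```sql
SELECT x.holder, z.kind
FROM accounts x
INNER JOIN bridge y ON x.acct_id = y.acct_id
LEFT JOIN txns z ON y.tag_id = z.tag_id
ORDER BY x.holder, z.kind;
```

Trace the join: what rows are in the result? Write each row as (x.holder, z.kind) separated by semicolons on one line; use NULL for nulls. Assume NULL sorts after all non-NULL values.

Joins associate left-to-right: accounts INNER JOIN bridge on acct_id gives 2 intermediate row(s).
Then LEFT JOIN `txns z` on tag_id: each of those 2 rows is kept; rows whose y.tag_id has no match in z get NULL for z's columns.

(Uma, NULL); (Zane, NULL)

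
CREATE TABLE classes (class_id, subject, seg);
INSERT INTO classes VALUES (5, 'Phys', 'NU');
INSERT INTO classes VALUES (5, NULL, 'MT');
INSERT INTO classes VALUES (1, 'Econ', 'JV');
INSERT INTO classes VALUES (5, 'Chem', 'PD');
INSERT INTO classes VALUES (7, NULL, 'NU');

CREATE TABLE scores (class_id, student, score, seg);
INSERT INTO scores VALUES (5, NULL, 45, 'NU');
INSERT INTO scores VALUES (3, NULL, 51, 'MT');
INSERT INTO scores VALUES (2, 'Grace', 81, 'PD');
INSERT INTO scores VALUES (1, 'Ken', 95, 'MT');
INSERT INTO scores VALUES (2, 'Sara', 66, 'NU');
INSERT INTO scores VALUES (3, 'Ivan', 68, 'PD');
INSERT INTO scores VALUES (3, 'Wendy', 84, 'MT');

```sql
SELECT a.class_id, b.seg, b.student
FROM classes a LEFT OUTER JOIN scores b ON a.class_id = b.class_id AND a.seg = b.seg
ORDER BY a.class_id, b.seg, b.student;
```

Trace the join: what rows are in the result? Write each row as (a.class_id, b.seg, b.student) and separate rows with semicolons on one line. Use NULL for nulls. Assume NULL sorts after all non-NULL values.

LEFT JOIN keeps every row from `classes`; unmatched rows get NULL for `scores`'s columns.
Matching on a.class_id = b.class_id AND a.seg = b.seg.
- class_id=5, seg=NU: 1 matching b row(s), so 1 row(s) emitted.
- class_id=5, seg=MT: no b row matches, row kept with b columns NULL.
- class_id=1, seg=JV: no b row matches, row kept with b columns NULL.
- class_id=5, seg=PD: no b row matches, row kept with b columns NULL.
- class_id=7, seg=NU: no b row matches, row kept with b columns NULL.
After projecting and ordering:
a.class_id | b.seg | b.student
1 | NULL | NULL
5 | NU | NULL
5 | NULL | NULL
5 | NULL | NULL
7 | NULL | NULL

(1, NULL, NULL); (5, NU, NULL); (5, NULL, NULL); (5, NULL, NULL); (7, NULL, NULL)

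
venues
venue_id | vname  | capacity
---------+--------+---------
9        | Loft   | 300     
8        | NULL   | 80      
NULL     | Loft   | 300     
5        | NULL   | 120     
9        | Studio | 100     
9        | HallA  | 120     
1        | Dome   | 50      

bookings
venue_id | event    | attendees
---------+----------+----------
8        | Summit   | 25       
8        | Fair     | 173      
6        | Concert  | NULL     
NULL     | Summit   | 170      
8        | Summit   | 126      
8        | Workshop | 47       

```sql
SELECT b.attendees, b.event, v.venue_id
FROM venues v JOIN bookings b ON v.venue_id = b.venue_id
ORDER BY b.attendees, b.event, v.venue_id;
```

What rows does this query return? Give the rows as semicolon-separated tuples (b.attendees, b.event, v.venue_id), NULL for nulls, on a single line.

(25, Summit, 8); (47, Workshop, 8); (126, Summit, 8); (173, Fair, 8)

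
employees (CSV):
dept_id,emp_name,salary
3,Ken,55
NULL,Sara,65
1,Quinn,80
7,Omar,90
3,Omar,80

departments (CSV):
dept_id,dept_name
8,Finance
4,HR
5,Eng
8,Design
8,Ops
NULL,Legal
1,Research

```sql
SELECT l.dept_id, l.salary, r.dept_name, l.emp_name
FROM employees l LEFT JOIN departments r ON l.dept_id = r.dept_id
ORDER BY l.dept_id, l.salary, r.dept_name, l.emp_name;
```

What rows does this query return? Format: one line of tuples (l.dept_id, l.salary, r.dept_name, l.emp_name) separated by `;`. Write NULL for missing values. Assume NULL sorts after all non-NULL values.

(1, 80, Research, Quinn); (3, 55, NULL, Ken); (3, 80, NULL, Omar); (7, 90, NULL, Omar); (NULL, 65, NULL, Sara)

LEFT JOIN keeps every row from `employees`; unmatched rows get NULL for `departments`'s columns.
Matching on l.dept_id = r.dept_id. A NULL in a compared column never satisfies the condition.
- l row (dept_id=3): no match → kept, r columns NULL.
- l row (dept_id=NULL): no match → kept, r columns NULL.
- l row (dept_id=1): matches 1 r row(s) → 1 output row(s).
- l row (dept_id=7): no match → kept, r columns NULL.
- l row (dept_id=3): no match → kept, r columns NULL.
After projecting and ordering:
l.dept_id | l.salary | r.dept_name | l.emp_name
1 | 80 | Research | Quinn
3 | 55 | NULL | Ken
3 | 80 | NULL | Omar
7 | 90 | NULL | Omar
NULL | 65 | NULL | Sara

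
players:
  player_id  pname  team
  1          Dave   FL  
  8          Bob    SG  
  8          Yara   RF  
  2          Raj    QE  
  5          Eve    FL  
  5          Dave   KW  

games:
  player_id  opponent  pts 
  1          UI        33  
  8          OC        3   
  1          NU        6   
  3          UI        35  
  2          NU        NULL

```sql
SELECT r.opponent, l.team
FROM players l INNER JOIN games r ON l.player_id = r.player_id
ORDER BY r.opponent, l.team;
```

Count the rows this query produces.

INNER JOIN keeps only pairs where the ON condition holds.
Matching on l.player_id = r.player_id.
- l[0] player_id=1 → 2 match(es) in r → 2 row(s).
- l[1] player_id=8 → 1 match(es) in r → 1 row(s).
- l[2] player_id=8 → 1 match(es) in r → 1 row(s).
- l[3] player_id=2 → 1 match(es) in r → 1 row(s).
- l[4] player_id=5 → no match; dropped.
- l[5] player_id=5 → no match; dropped.
Total: 5 rows.

5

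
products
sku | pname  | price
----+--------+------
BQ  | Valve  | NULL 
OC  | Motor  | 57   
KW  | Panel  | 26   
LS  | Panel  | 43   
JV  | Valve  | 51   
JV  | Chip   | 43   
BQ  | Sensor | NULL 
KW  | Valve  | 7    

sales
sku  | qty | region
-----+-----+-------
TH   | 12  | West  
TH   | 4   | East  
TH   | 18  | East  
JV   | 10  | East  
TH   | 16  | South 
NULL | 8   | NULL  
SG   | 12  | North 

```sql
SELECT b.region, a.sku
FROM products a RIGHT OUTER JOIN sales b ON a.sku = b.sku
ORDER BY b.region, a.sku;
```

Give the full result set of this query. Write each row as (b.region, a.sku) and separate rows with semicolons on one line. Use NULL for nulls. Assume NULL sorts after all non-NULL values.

(East, JV); (East, JV); (East, NULL); (East, NULL); (North, NULL); (South, NULL); (West, NULL); (NULL, NULL)

RIGHT JOIN keeps every row from `sales`; unmatched rows get NULL for `products`'s columns.
Matching on a.sku = b.sku. A NULL in a compared column never satisfies the condition.
- a[0] sku=BQ → no match.
- a[1] sku=OC → no match.
- a[2] sku=KW → no match.
- a[3] sku=LS → no match.
- a[4] sku=JV → 1 match(es) in b → 1 row(s).
- a[5] sku=JV → 1 match(es) in b → 1 row(s).
- a[6] sku=BQ → no match.
- a[7] sku=KW → no match.
- plus 6 unmatched b row(s), each kept with NULL a columns.
After projecting and ordering:
b.region | a.sku
East | JV
East | JV
East | NULL
East | NULL
North | NULL
South | NULL
West | NULL
NULL | NULL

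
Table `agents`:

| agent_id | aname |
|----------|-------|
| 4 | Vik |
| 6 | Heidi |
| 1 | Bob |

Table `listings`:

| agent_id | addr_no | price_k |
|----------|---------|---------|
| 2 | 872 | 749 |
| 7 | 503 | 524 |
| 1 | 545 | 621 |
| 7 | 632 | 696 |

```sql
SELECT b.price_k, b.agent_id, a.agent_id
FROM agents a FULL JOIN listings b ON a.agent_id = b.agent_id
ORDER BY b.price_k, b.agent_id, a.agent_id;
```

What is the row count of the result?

FULL OUTER JOIN keeps every row from both sides; unmatched rows get NULL for the other side's columns.
Matching on a.agent_id = b.agent_id.
- agent_id=4: no b row matches, row kept with b columns NULL.
- agent_id=6: no b row matches, row kept with b columns NULL.
- agent_id=1: 1 matching b row(s), so 1 row(s) emitted.
- plus 3 unmatched b row(s), each kept with NULL a columns.
Total: 1 matched + 5 padded = 6 rows.

6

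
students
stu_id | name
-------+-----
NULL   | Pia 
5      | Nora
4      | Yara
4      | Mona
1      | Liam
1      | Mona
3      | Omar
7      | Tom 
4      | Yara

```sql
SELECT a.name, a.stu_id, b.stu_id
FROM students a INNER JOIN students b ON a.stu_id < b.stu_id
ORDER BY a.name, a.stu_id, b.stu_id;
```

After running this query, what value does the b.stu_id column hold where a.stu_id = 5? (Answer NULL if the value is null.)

INNER JOIN keeps only pairs where the ON condition holds.
Matching on a.stu_id < b.stu_id. A NULL in a compared column never satisfies the condition.
- stu_id=NULL: no matching b row, dropped.
- stu_id=5: 1 matching b row(s), so 1 row(s) emitted.
- stu_id=4: 2 matching b row(s), so 2 row(s) emitted.
- stu_id=4: 2 matching b row(s), so 2 row(s) emitted.
- stu_id=1: 6 matching b row(s), so 6 row(s) emitted.
- stu_id=1: 6 matching b row(s), so 6 row(s) emitted.
- stu_id=3: 5 matching b row(s), so 5 row(s) emitted.
- stu_id=7: no matching b row, dropped.
- stu_id=4: 2 matching b row(s), so 2 row(s) emitted.

7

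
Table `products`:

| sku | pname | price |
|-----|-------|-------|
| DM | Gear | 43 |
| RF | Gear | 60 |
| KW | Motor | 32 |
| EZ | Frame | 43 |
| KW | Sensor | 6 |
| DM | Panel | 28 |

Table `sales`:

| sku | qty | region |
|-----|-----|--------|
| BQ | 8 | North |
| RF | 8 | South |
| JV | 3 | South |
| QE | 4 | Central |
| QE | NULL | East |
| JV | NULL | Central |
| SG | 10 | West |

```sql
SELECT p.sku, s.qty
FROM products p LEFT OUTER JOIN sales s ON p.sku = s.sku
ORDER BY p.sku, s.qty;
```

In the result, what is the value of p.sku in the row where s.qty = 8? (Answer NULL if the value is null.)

LEFT JOIN keeps every row from `products`; unmatched rows get NULL for `sales`'s columns.
Matching on p.sku = s.sku.
- p row (sku=DM): no match → kept, s columns NULL.
- p row (sku=RF): matches 1 s row(s) → 1 output row(s).
- p row (sku=KW): no match → kept, s columns NULL.
- p row (sku=EZ): no match → kept, s columns NULL.
- p row (sku=KW): no match → kept, s columns NULL.
- p row (sku=DM): no match → kept, s columns NULL.

RF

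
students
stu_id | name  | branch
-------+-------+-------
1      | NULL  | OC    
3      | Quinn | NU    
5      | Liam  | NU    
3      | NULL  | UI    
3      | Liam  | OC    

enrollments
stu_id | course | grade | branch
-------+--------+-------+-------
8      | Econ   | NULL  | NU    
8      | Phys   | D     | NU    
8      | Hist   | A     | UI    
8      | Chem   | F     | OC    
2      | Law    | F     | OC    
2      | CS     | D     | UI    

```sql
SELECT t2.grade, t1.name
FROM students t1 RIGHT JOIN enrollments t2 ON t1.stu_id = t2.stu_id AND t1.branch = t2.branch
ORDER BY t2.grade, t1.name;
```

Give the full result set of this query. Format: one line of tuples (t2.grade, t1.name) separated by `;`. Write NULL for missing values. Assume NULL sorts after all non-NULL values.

(A, NULL); (D, NULL); (D, NULL); (F, NULL); (F, NULL); (NULL, NULL)

RIGHT JOIN keeps every row from `enrollments`; unmatched rows get NULL for `students`'s columns.
Matching on t1.stu_id = t2.stu_id AND t1.branch = t2.branch.
Matched pairs: 0; unmatched t2 rows kept: 6.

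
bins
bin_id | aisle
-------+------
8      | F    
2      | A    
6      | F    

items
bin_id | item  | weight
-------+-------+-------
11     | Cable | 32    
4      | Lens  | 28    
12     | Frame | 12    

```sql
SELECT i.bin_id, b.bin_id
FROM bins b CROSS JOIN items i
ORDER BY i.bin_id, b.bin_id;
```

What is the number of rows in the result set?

9

CROSS JOIN pairs every row of `bins` with every row of `items`: 3 × 3 = 9 rows.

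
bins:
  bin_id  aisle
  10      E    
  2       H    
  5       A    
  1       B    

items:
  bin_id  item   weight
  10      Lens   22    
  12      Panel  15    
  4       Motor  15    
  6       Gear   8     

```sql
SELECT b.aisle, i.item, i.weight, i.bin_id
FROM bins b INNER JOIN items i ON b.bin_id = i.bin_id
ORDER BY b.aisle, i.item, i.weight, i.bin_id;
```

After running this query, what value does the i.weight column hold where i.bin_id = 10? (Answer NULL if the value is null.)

INNER JOIN keeps only pairs where the ON condition holds.
Matching on b.bin_id = i.bin_id.
- b (bin_id=10) pairs with 1 row(s) of i.
- b (bin_id=2) has no partner → excluded.
- b (bin_id=5) has no partner → excluded.
- b (bin_id=1) has no partner → excluded.

22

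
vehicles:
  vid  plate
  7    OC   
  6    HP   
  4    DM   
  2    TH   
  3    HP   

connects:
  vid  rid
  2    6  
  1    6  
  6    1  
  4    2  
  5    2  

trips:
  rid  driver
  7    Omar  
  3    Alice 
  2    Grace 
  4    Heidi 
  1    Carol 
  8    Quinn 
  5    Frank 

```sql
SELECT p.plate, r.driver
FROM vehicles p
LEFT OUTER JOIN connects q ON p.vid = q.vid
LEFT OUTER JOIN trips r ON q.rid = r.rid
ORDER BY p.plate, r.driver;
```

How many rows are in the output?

Step 1 — p LEFT JOIN q on vid → 5 row(s).
Then LEFT JOIN `trips r` on rid: each of those 5 rows is kept; rows whose q.rid has no match in r get NULL for r's columns.
Result: 5 row(s).

5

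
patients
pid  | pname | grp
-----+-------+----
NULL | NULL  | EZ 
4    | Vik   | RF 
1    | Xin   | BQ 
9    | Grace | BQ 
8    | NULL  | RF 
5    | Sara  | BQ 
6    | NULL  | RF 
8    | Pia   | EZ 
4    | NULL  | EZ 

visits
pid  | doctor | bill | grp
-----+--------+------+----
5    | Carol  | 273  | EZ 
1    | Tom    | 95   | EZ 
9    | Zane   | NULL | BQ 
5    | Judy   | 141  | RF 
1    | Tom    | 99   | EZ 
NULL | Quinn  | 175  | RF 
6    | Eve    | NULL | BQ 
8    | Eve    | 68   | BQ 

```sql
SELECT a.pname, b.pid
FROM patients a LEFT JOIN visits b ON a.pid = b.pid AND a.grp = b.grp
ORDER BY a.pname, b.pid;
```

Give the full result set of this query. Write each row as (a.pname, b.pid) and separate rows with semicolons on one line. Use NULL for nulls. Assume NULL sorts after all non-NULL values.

LEFT JOIN keeps every row from `patients`; unmatched rows get NULL for `visits`'s columns.
Matching on a.pid = b.pid AND a.grp = b.grp. A NULL in a compared column never satisfies the condition.
- a[0] pid=NULL, grp=EZ → no match; kept with NULLs on the b side.
- a[1] pid=4, grp=RF → no match; kept with NULLs on the b side.
- a[2] pid=1, grp=BQ → no match; kept with NULLs on the b side.
- a[3] pid=9, grp=BQ → 1 match(es) in b → 1 row(s).
- a[4] pid=8, grp=RF → no match; kept with NULLs on the b side.
- a[5] pid=5, grp=BQ → no match; kept with NULLs on the b side.
- a[6] pid=6, grp=RF → no match; kept with NULLs on the b side.
- a[7] pid=8, grp=EZ → no match; kept with NULLs on the b side.
- a[8] pid=4, grp=EZ → no match; kept with NULLs on the b side.
After projecting and ordering:
a.pname | b.pid
Grace | 9
Pia | NULL
Sara | NULL
Vik | NULL
Xin | NULL
NULL | NULL
NULL | NULL
NULL | NULL
NULL | NULL

(Grace, 9); (Pia, NULL); (Sara, NULL); (Vik, NULL); (Xin, NULL); (NULL, NULL); (NULL, NULL); (NULL, NULL); (NULL, NULL)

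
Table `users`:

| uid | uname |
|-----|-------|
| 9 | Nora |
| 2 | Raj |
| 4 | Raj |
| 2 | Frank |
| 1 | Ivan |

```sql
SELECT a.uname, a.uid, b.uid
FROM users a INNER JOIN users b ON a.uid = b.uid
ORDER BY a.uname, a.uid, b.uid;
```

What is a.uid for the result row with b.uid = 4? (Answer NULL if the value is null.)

INNER JOIN keeps only pairs where the ON condition holds.
Matching on a.uid = b.uid.
Matched pairs: 7.

4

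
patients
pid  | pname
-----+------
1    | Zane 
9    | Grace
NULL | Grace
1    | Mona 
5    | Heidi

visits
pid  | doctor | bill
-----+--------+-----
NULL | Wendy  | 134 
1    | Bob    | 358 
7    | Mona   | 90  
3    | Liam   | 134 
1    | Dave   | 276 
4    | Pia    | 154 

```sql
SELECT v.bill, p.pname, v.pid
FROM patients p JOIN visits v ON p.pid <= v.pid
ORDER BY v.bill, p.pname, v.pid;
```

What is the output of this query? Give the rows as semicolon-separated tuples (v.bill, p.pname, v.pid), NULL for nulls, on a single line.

(90, Heidi, 7); (90, Mona, 7); (90, Zane, 7); (134, Mona, 3); (134, Zane, 3); (154, Mona, 4); (154, Zane, 4); (276, Mona, 1); (276, Zane, 1); (358, Mona, 1); (358, Zane, 1)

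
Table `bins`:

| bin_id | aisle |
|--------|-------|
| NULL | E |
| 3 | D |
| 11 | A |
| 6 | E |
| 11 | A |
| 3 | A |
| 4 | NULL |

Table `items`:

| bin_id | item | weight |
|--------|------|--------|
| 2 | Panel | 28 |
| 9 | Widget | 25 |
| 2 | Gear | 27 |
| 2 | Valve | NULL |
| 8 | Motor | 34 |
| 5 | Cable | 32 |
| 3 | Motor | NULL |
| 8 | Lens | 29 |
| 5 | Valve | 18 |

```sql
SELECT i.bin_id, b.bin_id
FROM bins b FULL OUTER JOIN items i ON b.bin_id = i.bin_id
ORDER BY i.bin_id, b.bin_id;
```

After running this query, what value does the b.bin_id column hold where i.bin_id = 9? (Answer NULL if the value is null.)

NULL

FULL OUTER JOIN keeps every row from both sides; unmatched rows get NULL for the other side's columns.
Matching on b.bin_id = i.bin_id. A NULL in a compared column never satisfies the condition.
- bin_id=NULL: no i row matches, row kept with i columns NULL.
- bin_id=3: 1 matching i row(s), so 1 row(s) emitted.
- bin_id=11: no i row matches, row kept with i columns NULL.
- bin_id=6: no i row matches, row kept with i columns NULL.
- bin_id=11: no i row matches, row kept with i columns NULL.
- bin_id=3: 1 matching i row(s), so 1 row(s) emitted.
- bin_id=4: no i row matches, row kept with i columns NULL.
- 8 row(s) from i found no b partner → padded with NULL.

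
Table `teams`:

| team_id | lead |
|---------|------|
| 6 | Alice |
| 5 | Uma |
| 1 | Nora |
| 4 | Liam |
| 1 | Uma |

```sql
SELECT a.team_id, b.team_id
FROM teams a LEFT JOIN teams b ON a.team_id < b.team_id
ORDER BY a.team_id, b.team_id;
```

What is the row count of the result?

10

LEFT JOIN keeps every row from `teams a`; unmatched rows get NULL for `teams b`'s columns.
Matching on a.team_id < b.team_id.
- team_id=6: no b row matches, row kept with b columns NULL.
- team_id=5: 1 matching b row(s), so 1 row(s) emitted.
- team_id=1: 3 matching b row(s), so 3 row(s) emitted.
- team_id=4: 2 matching b row(s), so 2 row(s) emitted.
- team_id=1: 3 matching b row(s), so 3 row(s) emitted.
Total: 9 matched + 1 padded = 10 rows.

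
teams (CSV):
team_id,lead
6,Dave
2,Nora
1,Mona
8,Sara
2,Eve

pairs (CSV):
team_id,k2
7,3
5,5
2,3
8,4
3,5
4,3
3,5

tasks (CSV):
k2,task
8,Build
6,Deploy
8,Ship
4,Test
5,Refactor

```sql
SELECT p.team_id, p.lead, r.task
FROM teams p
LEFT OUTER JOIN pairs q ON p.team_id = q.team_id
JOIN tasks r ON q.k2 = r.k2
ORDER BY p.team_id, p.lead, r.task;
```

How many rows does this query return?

1

Step 1 — p LEFT JOIN q on team_id → 5 row(s).
Then INNER JOIN `tasks r` on k2: keep only rows whose q.k2 appears in r.
Result: 1 row(s).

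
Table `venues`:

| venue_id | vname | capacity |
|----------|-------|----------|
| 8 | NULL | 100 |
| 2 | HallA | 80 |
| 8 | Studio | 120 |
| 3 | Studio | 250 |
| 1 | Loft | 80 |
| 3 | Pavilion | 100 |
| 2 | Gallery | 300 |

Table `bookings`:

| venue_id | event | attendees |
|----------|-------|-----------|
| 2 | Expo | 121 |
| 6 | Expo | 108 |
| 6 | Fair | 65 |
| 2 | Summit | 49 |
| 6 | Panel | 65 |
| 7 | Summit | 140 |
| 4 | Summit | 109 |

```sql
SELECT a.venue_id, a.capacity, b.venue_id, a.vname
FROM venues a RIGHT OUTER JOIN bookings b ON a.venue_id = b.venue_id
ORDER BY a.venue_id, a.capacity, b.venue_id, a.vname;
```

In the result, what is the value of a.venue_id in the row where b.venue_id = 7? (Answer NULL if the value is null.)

NULL

RIGHT JOIN keeps every row from `bookings`; unmatched rows get NULL for `venues`'s columns.
Matching on a.venue_id = b.venue_id.
- a[0] venue_id=8 → no match.
- a[1] venue_id=2 → 2 match(es) in b → 2 row(s).
- a[2] venue_id=8 → no match.
- a[3] venue_id=3 → no match.
- a[4] venue_id=1 → no match.
- a[5] venue_id=3 → no match.
- a[6] venue_id=2 → 2 match(es) in b → 2 row(s).
- plus 5 unmatched b row(s), each kept with NULL a columns.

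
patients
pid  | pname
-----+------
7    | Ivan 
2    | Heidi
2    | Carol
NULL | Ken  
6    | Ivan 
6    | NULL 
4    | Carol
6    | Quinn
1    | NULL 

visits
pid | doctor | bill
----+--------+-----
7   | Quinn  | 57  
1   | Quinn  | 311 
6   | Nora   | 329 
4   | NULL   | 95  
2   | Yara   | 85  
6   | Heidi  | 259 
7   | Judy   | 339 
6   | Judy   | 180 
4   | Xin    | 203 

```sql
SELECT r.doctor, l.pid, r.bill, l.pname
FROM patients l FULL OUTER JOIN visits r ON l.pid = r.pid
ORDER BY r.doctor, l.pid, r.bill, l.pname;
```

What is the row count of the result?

17

FULL OUTER JOIN keeps every row from both sides; unmatched rows get NULL for the other side's columns.
Matching on l.pid = r.pid. A NULL in a compared column never satisfies the condition.
- pid=7: 2 matching r row(s), so 2 row(s) emitted.
- pid=2: 1 matching r row(s), so 1 row(s) emitted.
- pid=2: 1 matching r row(s), so 1 row(s) emitted.
- pid=NULL: no r row matches, row kept with r columns NULL.
- pid=6: 3 matching r row(s), so 3 row(s) emitted.
- pid=6: 3 matching r row(s), so 3 row(s) emitted.
- pid=4: 2 matching r row(s), so 2 row(s) emitted.
- pid=6: 3 matching r row(s), so 3 row(s) emitted.
- pid=1: 1 matching r row(s), so 1 row(s) emitted.
Total: 16 matched + 1 padded = 17 rows.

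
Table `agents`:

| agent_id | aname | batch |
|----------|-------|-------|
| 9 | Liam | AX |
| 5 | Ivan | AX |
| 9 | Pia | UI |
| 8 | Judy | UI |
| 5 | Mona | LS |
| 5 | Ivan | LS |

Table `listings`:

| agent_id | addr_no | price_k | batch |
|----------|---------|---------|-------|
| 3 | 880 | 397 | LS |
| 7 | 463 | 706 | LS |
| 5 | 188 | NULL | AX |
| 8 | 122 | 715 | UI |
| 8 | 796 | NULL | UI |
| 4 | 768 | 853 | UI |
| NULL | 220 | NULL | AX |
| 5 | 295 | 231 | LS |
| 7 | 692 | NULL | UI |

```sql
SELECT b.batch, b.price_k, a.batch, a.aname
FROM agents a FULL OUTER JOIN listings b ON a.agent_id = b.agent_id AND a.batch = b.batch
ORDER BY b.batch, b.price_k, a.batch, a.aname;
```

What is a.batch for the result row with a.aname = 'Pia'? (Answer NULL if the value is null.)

UI

FULL OUTER JOIN keeps every row from both sides; unmatched rows get NULL for the other side's columns.
Matching on a.agent_id = b.agent_id AND a.batch = b.batch. A NULL in a compared column never satisfies the condition.
Matched pairs: 5; unmatched a rows kept: 2; unmatched b rows kept: 5.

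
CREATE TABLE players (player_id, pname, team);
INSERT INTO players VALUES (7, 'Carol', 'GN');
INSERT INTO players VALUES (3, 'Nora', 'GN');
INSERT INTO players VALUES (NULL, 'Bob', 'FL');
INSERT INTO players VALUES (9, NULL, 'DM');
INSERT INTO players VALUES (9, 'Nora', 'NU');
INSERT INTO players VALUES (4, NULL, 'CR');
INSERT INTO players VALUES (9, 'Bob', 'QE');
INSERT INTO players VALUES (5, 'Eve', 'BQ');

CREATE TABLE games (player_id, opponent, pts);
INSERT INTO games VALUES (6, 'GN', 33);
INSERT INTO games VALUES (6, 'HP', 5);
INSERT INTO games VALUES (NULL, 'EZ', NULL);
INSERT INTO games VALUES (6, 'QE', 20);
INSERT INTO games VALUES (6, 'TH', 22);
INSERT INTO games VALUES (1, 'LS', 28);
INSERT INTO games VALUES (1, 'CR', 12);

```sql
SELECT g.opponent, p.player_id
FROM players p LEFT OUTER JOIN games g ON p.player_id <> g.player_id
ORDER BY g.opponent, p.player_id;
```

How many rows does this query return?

43

LEFT JOIN keeps every row from `players`; unmatched rows get NULL for `games`'s columns.
Matching on p.player_id <> g.player_id. A NULL in a compared column never satisfies the condition.
Matched pairs: 42; unmatched p rows kept: 1.
Total: 42 matched + 1 padded = 43 rows.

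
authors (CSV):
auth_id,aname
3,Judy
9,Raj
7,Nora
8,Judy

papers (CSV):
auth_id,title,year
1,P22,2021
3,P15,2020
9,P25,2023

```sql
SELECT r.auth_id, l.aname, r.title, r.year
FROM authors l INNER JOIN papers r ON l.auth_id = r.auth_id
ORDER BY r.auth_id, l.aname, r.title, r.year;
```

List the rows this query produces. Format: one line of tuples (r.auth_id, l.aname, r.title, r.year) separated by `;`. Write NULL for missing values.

(3, Judy, P15, 2020); (9, Raj, P25, 2023)

INNER JOIN keeps only pairs where the ON condition holds.
Matching on l.auth_id = r.auth_id.
- auth_id=3: 1 matching r row(s), so 1 row(s) emitted.
- auth_id=9: 1 matching r row(s), so 1 row(s) emitted.
- auth_id=7: no matching r row, dropped.
- auth_id=8: no matching r row, dropped.
After projecting and ordering:
r.auth_id | l.aname | r.title | r.year
3 | Judy | P15 | 2020
9 | Raj | P25 | 2023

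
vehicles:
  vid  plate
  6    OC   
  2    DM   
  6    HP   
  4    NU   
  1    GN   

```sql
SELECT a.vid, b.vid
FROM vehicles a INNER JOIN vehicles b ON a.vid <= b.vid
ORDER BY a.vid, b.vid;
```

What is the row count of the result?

INNER JOIN keeps only pairs where the ON condition holds.
Matching on a.vid <= b.vid.
- vid=6: 2 matching b row(s), so 2 row(s) emitted.
- vid=2: 4 matching b row(s), so 4 row(s) emitted.
- vid=6: 2 matching b row(s), so 2 row(s) emitted.
- vid=4: 3 matching b row(s), so 3 row(s) emitted.
- vid=1: 5 matching b row(s), so 5 row(s) emitted.
Total: 16 rows.

16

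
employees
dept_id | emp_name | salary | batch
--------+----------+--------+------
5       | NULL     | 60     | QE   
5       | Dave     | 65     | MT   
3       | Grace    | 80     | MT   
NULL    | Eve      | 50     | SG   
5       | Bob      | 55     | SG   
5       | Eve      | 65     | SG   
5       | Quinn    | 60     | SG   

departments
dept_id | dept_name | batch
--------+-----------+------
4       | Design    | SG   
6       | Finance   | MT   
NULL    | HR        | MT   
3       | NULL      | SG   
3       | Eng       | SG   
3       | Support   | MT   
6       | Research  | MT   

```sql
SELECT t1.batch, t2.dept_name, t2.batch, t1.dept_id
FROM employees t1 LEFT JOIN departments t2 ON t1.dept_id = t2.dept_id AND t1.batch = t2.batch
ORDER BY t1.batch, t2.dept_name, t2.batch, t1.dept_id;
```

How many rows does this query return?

7

LEFT JOIN keeps every row from `employees`; unmatched rows get NULL for `departments`'s columns.
Matching on t1.dept_id = t2.dept_id AND t1.batch = t2.batch. A NULL in a compared column never satisfies the condition.
- t1 (dept_id=5, batch=QE) has no partner → padded with NULL.
- t1 (dept_id=5, batch=MT) has no partner → padded with NULL.
- t1 (dept_id=3, batch=MT) pairs with 1 row(s) of t2.
- t1 (dept_id=NULL, batch=SG) has no partner → padded with NULL.
- t1 (dept_id=5, batch=SG) has no partner → padded with NULL.
- t1 (dept_id=5, batch=SG) has no partner → padded with NULL.
- t1 (dept_id=5, batch=SG) has no partner → padded with NULL.
Total: 1 matched + 6 padded = 7 rows.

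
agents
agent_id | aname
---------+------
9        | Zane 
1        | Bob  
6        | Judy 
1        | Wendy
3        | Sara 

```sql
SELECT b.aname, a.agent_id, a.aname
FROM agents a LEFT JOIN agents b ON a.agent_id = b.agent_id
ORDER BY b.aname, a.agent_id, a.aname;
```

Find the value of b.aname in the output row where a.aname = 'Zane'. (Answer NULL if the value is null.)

LEFT JOIN keeps every row from `agents a`; unmatched rows get NULL for `agents b`'s columns.
Matching on a.agent_id = b.agent_id.
- a (agent_id=9) pairs with 1 row(s) of b.
- a (agent_id=1) pairs with 2 row(s) of b.
- a (agent_id=6) pairs with 1 row(s) of b.
- a (agent_id=1) pairs with 2 row(s) of b.
- a (agent_id=3) pairs with 1 row(s) of b.

Zane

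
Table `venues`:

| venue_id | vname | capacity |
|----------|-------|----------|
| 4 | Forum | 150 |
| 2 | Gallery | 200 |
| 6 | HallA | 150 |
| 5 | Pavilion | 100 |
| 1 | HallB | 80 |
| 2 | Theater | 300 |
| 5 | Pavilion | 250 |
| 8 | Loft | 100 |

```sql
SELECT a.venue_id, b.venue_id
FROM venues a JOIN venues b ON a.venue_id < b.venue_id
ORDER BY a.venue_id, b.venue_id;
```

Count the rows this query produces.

26

INNER JOIN keeps only pairs where the ON condition holds.
Matching on a.venue_id < b.venue_id.
- venue_id=4: 4 matching b row(s), so 4 row(s) emitted.
- venue_id=2: 5 matching b row(s), so 5 row(s) emitted.
- venue_id=6: 1 matching b row(s), so 1 row(s) emitted.
- venue_id=5: 2 matching b row(s), so 2 row(s) emitted.
- venue_id=1: 7 matching b row(s), so 7 row(s) emitted.
- venue_id=2: 5 matching b row(s), so 5 row(s) emitted.
- venue_id=5: 2 matching b row(s), so 2 row(s) emitted.
- venue_id=8: no matching b row, dropped.
Total: 26 rows.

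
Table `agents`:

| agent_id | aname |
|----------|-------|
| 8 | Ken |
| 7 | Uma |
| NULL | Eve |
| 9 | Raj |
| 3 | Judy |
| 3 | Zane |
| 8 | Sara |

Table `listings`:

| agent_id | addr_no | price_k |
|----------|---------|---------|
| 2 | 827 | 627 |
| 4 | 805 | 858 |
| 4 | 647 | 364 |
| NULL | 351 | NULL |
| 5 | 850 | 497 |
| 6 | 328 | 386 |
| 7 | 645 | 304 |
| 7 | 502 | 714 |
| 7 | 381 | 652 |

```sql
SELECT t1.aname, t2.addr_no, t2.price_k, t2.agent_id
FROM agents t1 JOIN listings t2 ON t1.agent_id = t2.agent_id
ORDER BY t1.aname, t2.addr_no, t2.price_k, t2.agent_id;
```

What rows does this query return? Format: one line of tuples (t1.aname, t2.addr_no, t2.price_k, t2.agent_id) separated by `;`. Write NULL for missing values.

(Uma, 381, 652, 7); (Uma, 502, 714, 7); (Uma, 645, 304, 7)

INNER JOIN keeps only pairs where the ON condition holds.
Matching on t1.agent_id = t2.agent_id. A NULL in a compared column never satisfies the condition.
- t1 (agent_id=8) has no partner → excluded.
- t1 (agent_id=7) pairs with 3 row(s) of t2.
- t1 (agent_id=NULL) has no partner → excluded.
- t1 (agent_id=9) has no partner → excluded.
- t1 (agent_id=3) has no partner → excluded.
- t1 (agent_id=3) has no partner → excluded.
- t1 (agent_id=8) has no partner → excluded.
After projecting and ordering:
t1.aname | t2.addr_no | t2.price_k | t2.agent_id
Uma | 381 | 652 | 7
Uma | 502 | 714 | 7
Uma | 645 | 304 | 7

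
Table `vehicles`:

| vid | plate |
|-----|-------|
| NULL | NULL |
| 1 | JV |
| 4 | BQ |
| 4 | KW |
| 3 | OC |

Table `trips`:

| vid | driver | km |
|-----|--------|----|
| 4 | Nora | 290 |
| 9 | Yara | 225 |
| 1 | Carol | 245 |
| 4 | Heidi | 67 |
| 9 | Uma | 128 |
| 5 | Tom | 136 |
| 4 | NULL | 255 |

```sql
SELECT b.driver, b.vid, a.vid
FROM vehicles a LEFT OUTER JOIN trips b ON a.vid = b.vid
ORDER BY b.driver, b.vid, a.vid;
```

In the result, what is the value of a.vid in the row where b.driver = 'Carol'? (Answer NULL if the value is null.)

LEFT JOIN keeps every row from `vehicles`; unmatched rows get NULL for `trips`'s columns.
Matching on a.vid = b.vid. A NULL in a compared column never satisfies the condition.
- a[0] vid=NULL → no match; kept with NULLs on the b side.
- a[1] vid=1 → 1 match(es) in b → 1 row(s).
- a[2] vid=4 → 3 match(es) in b → 3 row(s).
- a[3] vid=4 → 3 match(es) in b → 3 row(s).
- a[4] vid=3 → no match; kept with NULLs on the b side.

1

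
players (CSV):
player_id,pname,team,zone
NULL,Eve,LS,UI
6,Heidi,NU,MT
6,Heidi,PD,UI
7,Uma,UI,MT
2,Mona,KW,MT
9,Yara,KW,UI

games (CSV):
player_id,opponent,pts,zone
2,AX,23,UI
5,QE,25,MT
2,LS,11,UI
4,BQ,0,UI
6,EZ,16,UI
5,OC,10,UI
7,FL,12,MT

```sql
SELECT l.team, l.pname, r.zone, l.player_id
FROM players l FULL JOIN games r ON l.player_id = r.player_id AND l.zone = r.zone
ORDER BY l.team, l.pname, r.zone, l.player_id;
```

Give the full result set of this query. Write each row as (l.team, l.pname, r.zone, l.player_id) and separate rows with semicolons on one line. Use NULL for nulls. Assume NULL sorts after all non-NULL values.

FULL OUTER JOIN keeps every row from both sides; unmatched rows get NULL for the other side's columns.
Matching on l.player_id = r.player_id AND l.zone = r.zone. A NULL in a compared column never satisfies the condition.
- player_id=NULL, zone=UI: no r row matches, row kept with r columns NULL.
- player_id=6, zone=MT: no r row matches, row kept with r columns NULL.
- player_id=6, zone=UI: 1 matching r row(s), so 1 row(s) emitted.
- player_id=7, zone=MT: 1 matching r row(s), so 1 row(s) emitted.
- player_id=2, zone=MT: no r row matches, row kept with r columns NULL.
- player_id=9, zone=UI: no r row matches, row kept with r columns NULL.
- 5 r row(s) had no l match → kept, l columns NULL.

(KW, Mona, NULL, 2); (KW, Yara, NULL, 9); (LS, Eve, NULL, NULL); (NU, Heidi, NULL, 6); (PD, Heidi, UI, 6); (UI, Uma, MT, 7); (NULL, NULL, MT, NULL); (NULL, NULL, UI, NULL); (NULL, NULL, UI, NULL); (NULL, NULL, UI, NULL); (NULL, NULL, UI, NULL)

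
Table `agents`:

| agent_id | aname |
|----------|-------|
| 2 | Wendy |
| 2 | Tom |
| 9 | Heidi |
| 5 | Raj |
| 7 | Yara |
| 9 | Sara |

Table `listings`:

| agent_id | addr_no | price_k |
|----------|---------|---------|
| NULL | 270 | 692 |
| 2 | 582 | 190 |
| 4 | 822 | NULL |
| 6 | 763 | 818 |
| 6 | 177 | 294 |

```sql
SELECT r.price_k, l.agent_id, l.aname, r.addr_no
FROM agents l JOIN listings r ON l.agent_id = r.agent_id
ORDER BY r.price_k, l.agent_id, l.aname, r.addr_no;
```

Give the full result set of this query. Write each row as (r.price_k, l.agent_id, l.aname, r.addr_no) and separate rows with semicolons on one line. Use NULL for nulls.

INNER JOIN keeps only pairs where the ON condition holds.
Matching on l.agent_id = r.agent_id. A NULL in a compared column never satisfies the condition.
- l[0] agent_id=2 → 1 match(es) in r → 1 row(s).
- l[1] agent_id=2 → 1 match(es) in r → 1 row(s).
- l[2] agent_id=9 → no match; dropped.
- l[3] agent_id=5 → no match; dropped.
- l[4] agent_id=7 → no match; dropped.
- l[5] agent_id=9 → no match; dropped.
After projecting and ordering:
r.price_k | l.agent_id | l.aname | r.addr_no
190 | 2 | Tom | 582
190 | 2 | Wendy | 582

(190, 2, Tom, 582); (190, 2, Wendy, 582)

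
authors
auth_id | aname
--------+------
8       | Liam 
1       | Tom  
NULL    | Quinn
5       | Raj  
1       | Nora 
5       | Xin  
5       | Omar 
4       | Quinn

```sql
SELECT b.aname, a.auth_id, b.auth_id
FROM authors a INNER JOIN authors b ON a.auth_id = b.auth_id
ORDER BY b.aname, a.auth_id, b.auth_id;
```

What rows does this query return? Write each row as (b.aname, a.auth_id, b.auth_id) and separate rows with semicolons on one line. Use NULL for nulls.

(Liam, 8, 8); (Nora, 1, 1); (Nora, 1, 1); (Omar, 5, 5); (Omar, 5, 5); (Omar, 5, 5); (Quinn, 4, 4); (Raj, 5, 5); (Raj, 5, 5); (Raj, 5, 5); (Tom, 1, 1); (Tom, 1, 1); (Xin, 5, 5); (Xin, 5, 5); (Xin, 5, 5)

INNER JOIN keeps only pairs where the ON condition holds.
Matching on a.auth_id = b.auth_id. A NULL in a compared column never satisfies the condition.
- auth_id=8: 1 matching b row(s), so 1 row(s) emitted.
- auth_id=1: 2 matching b row(s), so 2 row(s) emitted.
- auth_id=NULL: no matching b row, dropped.
- auth_id=5: 3 matching b row(s), so 3 row(s) emitted.
- auth_id=1: 2 matching b row(s), so 2 row(s) emitted.
- auth_id=5: 3 matching b row(s), so 3 row(s) emitted.
- auth_id=5: 3 matching b row(s), so 3 row(s) emitted.
- auth_id=4: 1 matching b row(s), so 1 row(s) emitted.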